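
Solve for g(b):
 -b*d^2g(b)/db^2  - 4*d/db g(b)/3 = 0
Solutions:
 g(b) = C1 + C2/b^(1/3)


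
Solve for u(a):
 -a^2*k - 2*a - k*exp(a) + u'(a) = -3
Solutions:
 u(a) = C1 + a^3*k/3 + a^2 - 3*a + k*exp(a)


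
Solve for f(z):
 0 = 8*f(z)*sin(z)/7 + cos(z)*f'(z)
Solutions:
 f(z) = C1*cos(z)^(8/7)


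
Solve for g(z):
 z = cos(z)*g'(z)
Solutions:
 g(z) = C1 + Integral(z/cos(z), z)


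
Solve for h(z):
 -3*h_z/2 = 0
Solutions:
 h(z) = C1


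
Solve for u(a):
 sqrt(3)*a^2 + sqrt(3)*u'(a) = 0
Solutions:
 u(a) = C1 - a^3/3


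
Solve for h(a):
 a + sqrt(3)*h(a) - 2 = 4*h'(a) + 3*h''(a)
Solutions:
 h(a) = C1*exp(a*(-2 + sqrt(4 + 3*sqrt(3)))/3) + C2*exp(-a*(2 + sqrt(4 + 3*sqrt(3)))/3) - sqrt(3)*a/3 - 4/3 + 2*sqrt(3)/3


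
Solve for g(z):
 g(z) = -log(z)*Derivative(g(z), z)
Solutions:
 g(z) = C1*exp(-li(z))


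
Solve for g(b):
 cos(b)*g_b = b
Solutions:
 g(b) = C1 + Integral(b/cos(b), b)


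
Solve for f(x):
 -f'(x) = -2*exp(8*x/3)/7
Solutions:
 f(x) = C1 + 3*exp(8*x/3)/28


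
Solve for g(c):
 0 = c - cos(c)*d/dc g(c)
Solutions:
 g(c) = C1 + Integral(c/cos(c), c)


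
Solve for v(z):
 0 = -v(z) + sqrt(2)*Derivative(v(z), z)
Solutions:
 v(z) = C1*exp(sqrt(2)*z/2)


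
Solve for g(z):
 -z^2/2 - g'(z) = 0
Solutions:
 g(z) = C1 - z^3/6


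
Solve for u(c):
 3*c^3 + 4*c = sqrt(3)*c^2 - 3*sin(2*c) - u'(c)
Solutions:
 u(c) = C1 - 3*c^4/4 + sqrt(3)*c^3/3 - 2*c^2 + 3*cos(2*c)/2


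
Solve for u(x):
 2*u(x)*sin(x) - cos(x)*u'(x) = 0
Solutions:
 u(x) = C1/cos(x)^2


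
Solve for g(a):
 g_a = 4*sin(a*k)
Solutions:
 g(a) = C1 - 4*cos(a*k)/k


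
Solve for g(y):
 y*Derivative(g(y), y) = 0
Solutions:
 g(y) = C1


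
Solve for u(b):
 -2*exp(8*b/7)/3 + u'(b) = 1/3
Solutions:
 u(b) = C1 + b/3 + 7*exp(8*b/7)/12


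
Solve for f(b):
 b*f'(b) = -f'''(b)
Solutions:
 f(b) = C1 + Integral(C2*airyai(-b) + C3*airybi(-b), b)


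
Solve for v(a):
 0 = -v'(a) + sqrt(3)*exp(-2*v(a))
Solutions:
 v(a) = log(-sqrt(C1 + 2*sqrt(3)*a))
 v(a) = log(C1 + 2*sqrt(3)*a)/2


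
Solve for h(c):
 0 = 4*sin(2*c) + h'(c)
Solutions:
 h(c) = C1 + 2*cos(2*c)


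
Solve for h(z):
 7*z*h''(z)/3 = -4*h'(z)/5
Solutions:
 h(z) = C1 + C2*z^(23/35)


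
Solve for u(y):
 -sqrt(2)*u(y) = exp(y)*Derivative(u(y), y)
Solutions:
 u(y) = C1*exp(sqrt(2)*exp(-y))


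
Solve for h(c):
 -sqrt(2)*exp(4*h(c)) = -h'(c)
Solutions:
 h(c) = log(-(-1/(C1 + 4*sqrt(2)*c))^(1/4))
 h(c) = log(-1/(C1 + 4*sqrt(2)*c))/4
 h(c) = log(-I*(-1/(C1 + 4*sqrt(2)*c))^(1/4))
 h(c) = log(I*(-1/(C1 + 4*sqrt(2)*c))^(1/4))


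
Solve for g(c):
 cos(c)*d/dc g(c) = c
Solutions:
 g(c) = C1 + Integral(c/cos(c), c)


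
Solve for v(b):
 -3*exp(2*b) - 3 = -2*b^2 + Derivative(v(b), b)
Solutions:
 v(b) = C1 + 2*b^3/3 - 3*b - 3*exp(2*b)/2


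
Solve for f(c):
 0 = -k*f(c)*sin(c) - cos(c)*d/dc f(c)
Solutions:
 f(c) = C1*exp(k*log(cos(c)))


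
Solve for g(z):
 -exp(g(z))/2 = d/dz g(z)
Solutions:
 g(z) = log(1/(C1 + z)) + log(2)


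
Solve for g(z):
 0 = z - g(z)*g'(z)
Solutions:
 g(z) = -sqrt(C1 + z^2)
 g(z) = sqrt(C1 + z^2)


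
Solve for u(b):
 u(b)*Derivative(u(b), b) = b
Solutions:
 u(b) = -sqrt(C1 + b^2)
 u(b) = sqrt(C1 + b^2)


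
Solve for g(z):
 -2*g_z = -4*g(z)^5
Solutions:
 g(z) = -(-1/(C1 + 8*z))^(1/4)
 g(z) = (-1/(C1 + 8*z))^(1/4)
 g(z) = -I*(-1/(C1 + 8*z))^(1/4)
 g(z) = I*(-1/(C1 + 8*z))^(1/4)


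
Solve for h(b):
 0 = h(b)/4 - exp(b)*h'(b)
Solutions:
 h(b) = C1*exp(-exp(-b)/4)


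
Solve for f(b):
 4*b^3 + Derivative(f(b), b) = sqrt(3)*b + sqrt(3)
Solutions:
 f(b) = C1 - b^4 + sqrt(3)*b^2/2 + sqrt(3)*b


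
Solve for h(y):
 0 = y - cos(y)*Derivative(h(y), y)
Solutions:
 h(y) = C1 + Integral(y/cos(y), y)


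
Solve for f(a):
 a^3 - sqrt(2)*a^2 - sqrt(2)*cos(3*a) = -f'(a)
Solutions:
 f(a) = C1 - a^4/4 + sqrt(2)*a^3/3 + sqrt(2)*sin(3*a)/3


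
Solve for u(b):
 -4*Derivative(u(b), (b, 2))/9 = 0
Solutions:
 u(b) = C1 + C2*b


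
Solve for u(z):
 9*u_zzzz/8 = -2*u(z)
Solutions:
 u(z) = (C1*sin(sqrt(6)*z/3) + C2*cos(sqrt(6)*z/3))*exp(-sqrt(6)*z/3) + (C3*sin(sqrt(6)*z/3) + C4*cos(sqrt(6)*z/3))*exp(sqrt(6)*z/3)


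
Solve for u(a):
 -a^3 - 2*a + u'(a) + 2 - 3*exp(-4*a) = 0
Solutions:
 u(a) = C1 + a^4/4 + a^2 - 2*a - 3*exp(-4*a)/4


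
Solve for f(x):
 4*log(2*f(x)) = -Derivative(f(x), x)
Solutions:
 Integral(1/(log(_y) + log(2)), (_y, f(x)))/4 = C1 - x


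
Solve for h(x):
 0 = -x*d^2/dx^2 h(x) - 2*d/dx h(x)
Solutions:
 h(x) = C1 + C2/x


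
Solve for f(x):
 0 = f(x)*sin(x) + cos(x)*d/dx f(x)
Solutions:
 f(x) = C1*cos(x)


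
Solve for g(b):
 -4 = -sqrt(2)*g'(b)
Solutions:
 g(b) = C1 + 2*sqrt(2)*b


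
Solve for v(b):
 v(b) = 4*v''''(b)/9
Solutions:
 v(b) = C1*exp(-sqrt(6)*b/2) + C2*exp(sqrt(6)*b/2) + C3*sin(sqrt(6)*b/2) + C4*cos(sqrt(6)*b/2)


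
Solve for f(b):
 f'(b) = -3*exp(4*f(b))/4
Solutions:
 f(b) = log(-I*(1/(C1 + 3*b))^(1/4))
 f(b) = log(I*(1/(C1 + 3*b))^(1/4))
 f(b) = log(-(1/(C1 + 3*b))^(1/4))
 f(b) = log(1/(C1 + 3*b))/4


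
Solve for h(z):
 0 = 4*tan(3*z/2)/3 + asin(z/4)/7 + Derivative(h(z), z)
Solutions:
 h(z) = C1 - z*asin(z/4)/7 - sqrt(16 - z^2)/7 + 8*log(cos(3*z/2))/9


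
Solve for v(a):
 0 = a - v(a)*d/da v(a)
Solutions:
 v(a) = -sqrt(C1 + a^2)
 v(a) = sqrt(C1 + a^2)


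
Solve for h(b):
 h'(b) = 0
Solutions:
 h(b) = C1


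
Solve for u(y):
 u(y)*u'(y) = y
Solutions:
 u(y) = -sqrt(C1 + y^2)
 u(y) = sqrt(C1 + y^2)


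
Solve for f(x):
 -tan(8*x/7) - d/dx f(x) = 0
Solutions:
 f(x) = C1 + 7*log(cos(8*x/7))/8


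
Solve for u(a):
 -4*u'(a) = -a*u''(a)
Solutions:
 u(a) = C1 + C2*a^5


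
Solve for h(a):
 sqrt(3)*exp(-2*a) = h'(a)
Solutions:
 h(a) = C1 - sqrt(3)*exp(-2*a)/2


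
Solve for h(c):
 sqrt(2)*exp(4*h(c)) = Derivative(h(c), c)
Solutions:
 h(c) = log(-(-1/(C1 + 4*sqrt(2)*c))^(1/4))
 h(c) = log(-1/(C1 + 4*sqrt(2)*c))/4
 h(c) = log(-I*(-1/(C1 + 4*sqrt(2)*c))^(1/4))
 h(c) = log(I*(-1/(C1 + 4*sqrt(2)*c))^(1/4))


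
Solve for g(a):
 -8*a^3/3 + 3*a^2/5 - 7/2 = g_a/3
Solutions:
 g(a) = C1 - 2*a^4 + 3*a^3/5 - 21*a/2


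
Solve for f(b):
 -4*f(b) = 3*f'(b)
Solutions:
 f(b) = C1*exp(-4*b/3)


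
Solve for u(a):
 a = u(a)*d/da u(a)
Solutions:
 u(a) = -sqrt(C1 + a^2)
 u(a) = sqrt(C1 + a^2)


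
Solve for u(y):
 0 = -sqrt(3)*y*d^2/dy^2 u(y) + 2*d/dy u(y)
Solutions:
 u(y) = C1 + C2*y^(1 + 2*sqrt(3)/3)


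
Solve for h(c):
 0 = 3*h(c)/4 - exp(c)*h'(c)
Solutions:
 h(c) = C1*exp(-3*exp(-c)/4)


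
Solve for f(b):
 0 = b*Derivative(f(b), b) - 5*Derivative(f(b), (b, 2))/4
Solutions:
 f(b) = C1 + C2*erfi(sqrt(10)*b/5)


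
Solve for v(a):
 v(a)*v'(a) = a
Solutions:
 v(a) = -sqrt(C1 + a^2)
 v(a) = sqrt(C1 + a^2)


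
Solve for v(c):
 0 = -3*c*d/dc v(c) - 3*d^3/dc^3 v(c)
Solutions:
 v(c) = C1 + Integral(C2*airyai(-c) + C3*airybi(-c), c)


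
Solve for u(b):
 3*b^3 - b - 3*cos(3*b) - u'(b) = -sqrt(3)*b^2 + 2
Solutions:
 u(b) = C1 + 3*b^4/4 + sqrt(3)*b^3/3 - b^2/2 - 2*b - sin(3*b)


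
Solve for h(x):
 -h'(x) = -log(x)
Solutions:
 h(x) = C1 + x*log(x) - x


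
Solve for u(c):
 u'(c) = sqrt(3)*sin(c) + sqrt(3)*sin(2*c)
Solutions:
 u(c) = C1 - sqrt(3)*cos(c) - sqrt(3)*cos(2*c)/2


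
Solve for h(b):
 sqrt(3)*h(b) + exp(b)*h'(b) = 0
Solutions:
 h(b) = C1*exp(sqrt(3)*exp(-b))


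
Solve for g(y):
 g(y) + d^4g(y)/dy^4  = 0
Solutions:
 g(y) = (C1*sin(sqrt(2)*y/2) + C2*cos(sqrt(2)*y/2))*exp(-sqrt(2)*y/2) + (C3*sin(sqrt(2)*y/2) + C4*cos(sqrt(2)*y/2))*exp(sqrt(2)*y/2)


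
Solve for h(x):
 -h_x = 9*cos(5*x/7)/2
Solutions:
 h(x) = C1 - 63*sin(5*x/7)/10


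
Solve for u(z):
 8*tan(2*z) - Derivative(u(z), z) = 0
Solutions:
 u(z) = C1 - 4*log(cos(2*z))


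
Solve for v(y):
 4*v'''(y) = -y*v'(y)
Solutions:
 v(y) = C1 + Integral(C2*airyai(-2^(1/3)*y/2) + C3*airybi(-2^(1/3)*y/2), y)


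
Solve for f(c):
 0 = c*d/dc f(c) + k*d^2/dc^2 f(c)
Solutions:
 f(c) = C1 + C2*sqrt(k)*erf(sqrt(2)*c*sqrt(1/k)/2)


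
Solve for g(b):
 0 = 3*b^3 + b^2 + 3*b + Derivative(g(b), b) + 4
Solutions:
 g(b) = C1 - 3*b^4/4 - b^3/3 - 3*b^2/2 - 4*b


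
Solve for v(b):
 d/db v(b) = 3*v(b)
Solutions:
 v(b) = C1*exp(3*b)


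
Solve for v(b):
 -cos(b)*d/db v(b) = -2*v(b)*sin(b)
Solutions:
 v(b) = C1/cos(b)^2


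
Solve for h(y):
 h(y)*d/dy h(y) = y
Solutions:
 h(y) = -sqrt(C1 + y^2)
 h(y) = sqrt(C1 + y^2)


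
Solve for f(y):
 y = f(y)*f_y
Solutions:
 f(y) = -sqrt(C1 + y^2)
 f(y) = sqrt(C1 + y^2)


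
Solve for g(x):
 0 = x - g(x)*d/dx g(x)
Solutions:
 g(x) = -sqrt(C1 + x^2)
 g(x) = sqrt(C1 + x^2)


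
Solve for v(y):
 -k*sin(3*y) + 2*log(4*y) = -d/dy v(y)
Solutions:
 v(y) = C1 - k*cos(3*y)/3 - 2*y*log(y) - 4*y*log(2) + 2*y


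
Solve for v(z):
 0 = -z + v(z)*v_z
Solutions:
 v(z) = -sqrt(C1 + z^2)
 v(z) = sqrt(C1 + z^2)


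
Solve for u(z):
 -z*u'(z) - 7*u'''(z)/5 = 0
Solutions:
 u(z) = C1 + Integral(C2*airyai(-5^(1/3)*7^(2/3)*z/7) + C3*airybi(-5^(1/3)*7^(2/3)*z/7), z)


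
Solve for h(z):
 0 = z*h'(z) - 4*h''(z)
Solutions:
 h(z) = C1 + C2*erfi(sqrt(2)*z/4)


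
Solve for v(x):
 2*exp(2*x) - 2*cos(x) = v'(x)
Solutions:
 v(x) = C1 + exp(2*x) - 2*sin(x)


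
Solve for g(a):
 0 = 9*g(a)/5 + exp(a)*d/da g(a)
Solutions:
 g(a) = C1*exp(9*exp(-a)/5)


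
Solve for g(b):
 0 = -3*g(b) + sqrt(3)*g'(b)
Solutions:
 g(b) = C1*exp(sqrt(3)*b)


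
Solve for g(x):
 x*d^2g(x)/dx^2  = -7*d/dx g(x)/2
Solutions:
 g(x) = C1 + C2/x^(5/2)


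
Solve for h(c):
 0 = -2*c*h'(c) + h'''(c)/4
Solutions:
 h(c) = C1 + Integral(C2*airyai(2*c) + C3*airybi(2*c), c)


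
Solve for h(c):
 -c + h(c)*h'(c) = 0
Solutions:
 h(c) = -sqrt(C1 + c^2)
 h(c) = sqrt(C1 + c^2)


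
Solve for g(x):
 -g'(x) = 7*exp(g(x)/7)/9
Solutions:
 g(x) = 7*log(1/(C1 + 7*x)) + 7*log(63)


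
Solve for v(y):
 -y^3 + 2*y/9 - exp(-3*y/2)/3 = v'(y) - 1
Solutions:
 v(y) = C1 - y^4/4 + y^2/9 + y + 2*exp(-3*y/2)/9


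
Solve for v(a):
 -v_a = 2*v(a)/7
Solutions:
 v(a) = C1*exp(-2*a/7)


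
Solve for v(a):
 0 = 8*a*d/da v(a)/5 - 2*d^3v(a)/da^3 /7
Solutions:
 v(a) = C1 + Integral(C2*airyai(28^(1/3)*5^(2/3)*a/5) + C3*airybi(28^(1/3)*5^(2/3)*a/5), a)


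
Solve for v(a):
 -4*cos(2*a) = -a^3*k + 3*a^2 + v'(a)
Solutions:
 v(a) = C1 + a^4*k/4 - a^3 - 2*sin(2*a)


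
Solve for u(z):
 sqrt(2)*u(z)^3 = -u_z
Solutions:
 u(z) = -sqrt(2)*sqrt(-1/(C1 - sqrt(2)*z))/2
 u(z) = sqrt(2)*sqrt(-1/(C1 - sqrt(2)*z))/2


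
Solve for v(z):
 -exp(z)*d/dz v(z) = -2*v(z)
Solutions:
 v(z) = C1*exp(-2*exp(-z))


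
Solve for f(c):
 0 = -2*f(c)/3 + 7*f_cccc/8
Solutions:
 f(c) = C1*exp(-2*21^(3/4)*c/21) + C2*exp(2*21^(3/4)*c/21) + C3*sin(2*21^(3/4)*c/21) + C4*cos(2*21^(3/4)*c/21)


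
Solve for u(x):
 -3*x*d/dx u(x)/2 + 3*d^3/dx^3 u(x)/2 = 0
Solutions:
 u(x) = C1 + Integral(C2*airyai(x) + C3*airybi(x), x)


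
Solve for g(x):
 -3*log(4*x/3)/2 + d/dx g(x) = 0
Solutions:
 g(x) = C1 + 3*x*log(x)/2 - 3*x*log(3)/2 - 3*x/2 + 3*x*log(2)


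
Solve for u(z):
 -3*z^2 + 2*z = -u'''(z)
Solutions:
 u(z) = C1 + C2*z + C3*z^2 + z^5/20 - z^4/12


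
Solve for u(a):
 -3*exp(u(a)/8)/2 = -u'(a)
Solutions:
 u(a) = 8*log(-1/(C1 + 3*a)) + 32*log(2)


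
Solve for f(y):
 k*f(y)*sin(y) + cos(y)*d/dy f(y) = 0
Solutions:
 f(y) = C1*exp(k*log(cos(y)))


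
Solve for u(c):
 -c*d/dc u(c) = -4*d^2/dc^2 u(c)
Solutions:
 u(c) = C1 + C2*erfi(sqrt(2)*c/4)


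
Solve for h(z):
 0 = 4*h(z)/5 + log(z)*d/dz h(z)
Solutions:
 h(z) = C1*exp(-4*li(z)/5)


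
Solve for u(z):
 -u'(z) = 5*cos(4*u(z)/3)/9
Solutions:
 5*z/9 - 3*log(sin(4*u(z)/3) - 1)/8 + 3*log(sin(4*u(z)/3) + 1)/8 = C1


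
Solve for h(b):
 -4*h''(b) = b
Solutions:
 h(b) = C1 + C2*b - b^3/24


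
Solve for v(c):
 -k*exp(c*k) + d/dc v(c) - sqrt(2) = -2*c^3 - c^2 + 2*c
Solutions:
 v(c) = C1 - c^4/2 - c^3/3 + c^2 + sqrt(2)*c + exp(c*k)


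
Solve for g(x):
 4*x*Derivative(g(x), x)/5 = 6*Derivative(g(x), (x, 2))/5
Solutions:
 g(x) = C1 + C2*erfi(sqrt(3)*x/3)


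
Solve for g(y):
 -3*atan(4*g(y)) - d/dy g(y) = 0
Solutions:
 Integral(1/atan(4*_y), (_y, g(y))) = C1 - 3*y


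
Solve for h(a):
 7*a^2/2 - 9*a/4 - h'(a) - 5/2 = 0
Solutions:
 h(a) = C1 + 7*a^3/6 - 9*a^2/8 - 5*a/2


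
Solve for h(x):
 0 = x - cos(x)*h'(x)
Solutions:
 h(x) = C1 + Integral(x/cos(x), x)


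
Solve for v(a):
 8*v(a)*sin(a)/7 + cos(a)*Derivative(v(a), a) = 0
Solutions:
 v(a) = C1*cos(a)^(8/7)


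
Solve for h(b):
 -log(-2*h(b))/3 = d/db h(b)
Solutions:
 3*Integral(1/(log(-_y) + log(2)), (_y, h(b))) = C1 - b


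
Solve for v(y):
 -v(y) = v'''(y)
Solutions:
 v(y) = C3*exp(-y) + (C1*sin(sqrt(3)*y/2) + C2*cos(sqrt(3)*y/2))*exp(y/2)


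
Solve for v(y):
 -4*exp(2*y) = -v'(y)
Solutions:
 v(y) = C1 + 2*exp(2*y)


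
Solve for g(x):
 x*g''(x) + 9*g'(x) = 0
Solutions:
 g(x) = C1 + C2/x^8


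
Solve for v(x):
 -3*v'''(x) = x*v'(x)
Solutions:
 v(x) = C1 + Integral(C2*airyai(-3^(2/3)*x/3) + C3*airybi(-3^(2/3)*x/3), x)


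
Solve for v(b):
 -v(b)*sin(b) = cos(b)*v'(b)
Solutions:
 v(b) = C1*cos(b)


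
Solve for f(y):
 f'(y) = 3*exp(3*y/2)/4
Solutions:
 f(y) = C1 + exp(3*y/2)/2


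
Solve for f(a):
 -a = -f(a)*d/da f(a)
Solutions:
 f(a) = -sqrt(C1 + a^2)
 f(a) = sqrt(C1 + a^2)


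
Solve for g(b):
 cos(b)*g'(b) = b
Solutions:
 g(b) = C1 + Integral(b/cos(b), b)


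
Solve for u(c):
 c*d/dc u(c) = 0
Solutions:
 u(c) = C1


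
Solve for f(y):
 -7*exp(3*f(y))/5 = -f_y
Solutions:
 f(y) = log(-1/(C1 + 21*y))/3 + log(5)/3
 f(y) = log(5^(1/3)*(-1/(C1 + 7*y))^(1/3)*(-3^(2/3) - 3*3^(1/6)*I)/6)
 f(y) = log(5^(1/3)*(-1/(C1 + 7*y))^(1/3)*(-3^(2/3) + 3*3^(1/6)*I)/6)


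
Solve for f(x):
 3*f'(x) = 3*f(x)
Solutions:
 f(x) = C1*exp(x)


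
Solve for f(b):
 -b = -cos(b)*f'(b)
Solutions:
 f(b) = C1 + Integral(b/cos(b), b)


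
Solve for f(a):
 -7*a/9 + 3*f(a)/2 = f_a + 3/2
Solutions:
 f(a) = C1*exp(3*a/2) + 14*a/27 + 109/81


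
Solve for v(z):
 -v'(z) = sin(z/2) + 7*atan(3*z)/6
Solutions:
 v(z) = C1 - 7*z*atan(3*z)/6 + 7*log(9*z^2 + 1)/36 + 2*cos(z/2)


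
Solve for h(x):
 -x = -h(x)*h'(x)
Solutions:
 h(x) = -sqrt(C1 + x^2)
 h(x) = sqrt(C1 + x^2)


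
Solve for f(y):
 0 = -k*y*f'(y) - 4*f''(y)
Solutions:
 f(y) = Piecewise((-sqrt(2)*sqrt(pi)*C1*erf(sqrt(2)*sqrt(k)*y/4)/sqrt(k) - C2, (k > 0) | (k < 0)), (-C1*y - C2, True))


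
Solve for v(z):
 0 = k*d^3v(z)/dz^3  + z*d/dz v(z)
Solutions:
 v(z) = C1 + Integral(C2*airyai(z*(-1/k)^(1/3)) + C3*airybi(z*(-1/k)^(1/3)), z)


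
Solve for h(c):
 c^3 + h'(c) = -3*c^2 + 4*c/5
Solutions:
 h(c) = C1 - c^4/4 - c^3 + 2*c^2/5


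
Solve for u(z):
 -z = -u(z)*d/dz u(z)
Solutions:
 u(z) = -sqrt(C1 + z^2)
 u(z) = sqrt(C1 + z^2)


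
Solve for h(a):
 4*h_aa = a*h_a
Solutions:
 h(a) = C1 + C2*erfi(sqrt(2)*a/4)


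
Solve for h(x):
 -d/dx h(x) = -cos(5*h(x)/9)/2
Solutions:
 -x/2 - 9*log(sin(5*h(x)/9) - 1)/10 + 9*log(sin(5*h(x)/9) + 1)/10 = C1


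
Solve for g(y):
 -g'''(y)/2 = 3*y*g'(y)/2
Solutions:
 g(y) = C1 + Integral(C2*airyai(-3^(1/3)*y) + C3*airybi(-3^(1/3)*y), y)


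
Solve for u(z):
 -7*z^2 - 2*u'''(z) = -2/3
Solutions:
 u(z) = C1 + C2*z + C3*z^2 - 7*z^5/120 + z^3/18


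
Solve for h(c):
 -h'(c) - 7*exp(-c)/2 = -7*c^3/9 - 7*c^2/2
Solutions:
 h(c) = C1 + 7*c^4/36 + 7*c^3/6 + 7*exp(-c)/2


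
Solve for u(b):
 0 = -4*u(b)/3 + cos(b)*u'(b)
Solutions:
 u(b) = C1*(sin(b) + 1)^(2/3)/(sin(b) - 1)^(2/3)


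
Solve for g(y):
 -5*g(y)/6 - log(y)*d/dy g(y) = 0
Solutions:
 g(y) = C1*exp(-5*li(y)/6)


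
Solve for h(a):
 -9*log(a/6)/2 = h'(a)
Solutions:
 h(a) = C1 - 9*a*log(a)/2 + 9*a/2 + 9*a*log(6)/2


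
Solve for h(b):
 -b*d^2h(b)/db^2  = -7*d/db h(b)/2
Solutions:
 h(b) = C1 + C2*b^(9/2)


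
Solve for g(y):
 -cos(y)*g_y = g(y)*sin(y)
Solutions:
 g(y) = C1*cos(y)


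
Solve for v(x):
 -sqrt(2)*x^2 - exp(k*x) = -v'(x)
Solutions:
 v(x) = C1 + sqrt(2)*x^3/3 + exp(k*x)/k


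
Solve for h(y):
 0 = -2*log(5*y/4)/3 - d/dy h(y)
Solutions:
 h(y) = C1 - 2*y*log(y)/3 - 2*y*log(5)/3 + 2*y/3 + 4*y*log(2)/3


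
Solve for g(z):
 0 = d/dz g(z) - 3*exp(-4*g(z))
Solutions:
 g(z) = log(-I*(C1 + 12*z)^(1/4))
 g(z) = log(I*(C1 + 12*z)^(1/4))
 g(z) = log(-(C1 + 12*z)^(1/4))
 g(z) = log(C1 + 12*z)/4


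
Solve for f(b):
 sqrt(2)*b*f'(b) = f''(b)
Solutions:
 f(b) = C1 + C2*erfi(2^(3/4)*b/2)


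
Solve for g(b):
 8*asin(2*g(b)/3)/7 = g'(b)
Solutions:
 Integral(1/asin(2*_y/3), (_y, g(b))) = C1 + 8*b/7


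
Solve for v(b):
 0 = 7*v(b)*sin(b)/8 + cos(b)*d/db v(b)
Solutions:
 v(b) = C1*cos(b)^(7/8)


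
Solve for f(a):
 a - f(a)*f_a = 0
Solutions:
 f(a) = -sqrt(C1 + a^2)
 f(a) = sqrt(C1 + a^2)


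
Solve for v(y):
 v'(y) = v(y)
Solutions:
 v(y) = C1*exp(y)


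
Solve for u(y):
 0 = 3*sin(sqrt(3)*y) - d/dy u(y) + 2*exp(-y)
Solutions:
 u(y) = C1 - sqrt(3)*cos(sqrt(3)*y) - 2*exp(-y)


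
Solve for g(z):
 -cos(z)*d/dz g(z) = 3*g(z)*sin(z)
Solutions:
 g(z) = C1*cos(z)^3


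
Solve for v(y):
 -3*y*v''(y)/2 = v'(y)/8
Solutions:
 v(y) = C1 + C2*y^(11/12)


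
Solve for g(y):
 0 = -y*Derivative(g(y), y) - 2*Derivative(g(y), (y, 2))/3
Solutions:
 g(y) = C1 + C2*erf(sqrt(3)*y/2)


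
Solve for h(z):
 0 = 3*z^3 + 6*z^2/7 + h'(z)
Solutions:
 h(z) = C1 - 3*z^4/4 - 2*z^3/7


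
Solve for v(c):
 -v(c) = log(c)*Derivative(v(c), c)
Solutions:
 v(c) = C1*exp(-li(c))


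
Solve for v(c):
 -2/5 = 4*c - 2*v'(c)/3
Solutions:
 v(c) = C1 + 3*c^2 + 3*c/5


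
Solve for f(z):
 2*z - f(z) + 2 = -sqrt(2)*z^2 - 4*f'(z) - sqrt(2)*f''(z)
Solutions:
 f(z) = C1*exp(-sqrt(2)*z*(1 + sqrt(sqrt(2) + 4)/2)) + C2*exp(sqrt(2)*z*(-1 + sqrt(sqrt(2) + 4)/2)) + sqrt(2)*z^2 + 2*z + 8*sqrt(2)*z + 14 + 32*sqrt(2)


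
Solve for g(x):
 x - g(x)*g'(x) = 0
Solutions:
 g(x) = -sqrt(C1 + x^2)
 g(x) = sqrt(C1 + x^2)


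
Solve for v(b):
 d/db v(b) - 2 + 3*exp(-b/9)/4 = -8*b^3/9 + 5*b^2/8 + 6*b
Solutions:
 v(b) = C1 - 2*b^4/9 + 5*b^3/24 + 3*b^2 + 2*b + 27*exp(-b/9)/4


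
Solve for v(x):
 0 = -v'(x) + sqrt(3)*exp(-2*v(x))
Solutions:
 v(x) = log(-sqrt(C1 + 2*sqrt(3)*x))
 v(x) = log(C1 + 2*sqrt(3)*x)/2


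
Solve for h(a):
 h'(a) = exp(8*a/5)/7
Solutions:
 h(a) = C1 + 5*exp(8*a/5)/56


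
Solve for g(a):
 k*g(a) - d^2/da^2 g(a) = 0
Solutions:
 g(a) = C1*exp(-a*sqrt(k)) + C2*exp(a*sqrt(k))


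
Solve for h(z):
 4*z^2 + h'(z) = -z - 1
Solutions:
 h(z) = C1 - 4*z^3/3 - z^2/2 - z


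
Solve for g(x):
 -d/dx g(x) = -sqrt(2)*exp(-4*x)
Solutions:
 g(x) = C1 - sqrt(2)*exp(-4*x)/4


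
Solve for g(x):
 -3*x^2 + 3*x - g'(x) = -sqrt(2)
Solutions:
 g(x) = C1 - x^3 + 3*x^2/2 + sqrt(2)*x


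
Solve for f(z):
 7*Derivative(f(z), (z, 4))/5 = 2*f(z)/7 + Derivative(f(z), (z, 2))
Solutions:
 f(z) = C1*exp(-sqrt(14)*z*sqrt(5 + sqrt(65))/14) + C2*exp(sqrt(14)*z*sqrt(5 + sqrt(65))/14) + C3*sin(sqrt(14)*z*sqrt(-5 + sqrt(65))/14) + C4*cos(sqrt(14)*z*sqrt(-5 + sqrt(65))/14)


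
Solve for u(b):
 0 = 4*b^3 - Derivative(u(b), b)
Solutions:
 u(b) = C1 + b^4


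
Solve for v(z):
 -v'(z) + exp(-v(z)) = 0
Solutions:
 v(z) = log(C1 + z)


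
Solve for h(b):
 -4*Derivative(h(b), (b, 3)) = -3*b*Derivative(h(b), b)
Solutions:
 h(b) = C1 + Integral(C2*airyai(6^(1/3)*b/2) + C3*airybi(6^(1/3)*b/2), b)


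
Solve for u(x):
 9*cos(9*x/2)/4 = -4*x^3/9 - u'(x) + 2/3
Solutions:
 u(x) = C1 - x^4/9 + 2*x/3 - sin(9*x/2)/2


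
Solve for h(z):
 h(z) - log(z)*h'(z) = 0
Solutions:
 h(z) = C1*exp(li(z))


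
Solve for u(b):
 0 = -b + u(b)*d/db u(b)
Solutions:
 u(b) = -sqrt(C1 + b^2)
 u(b) = sqrt(C1 + b^2)


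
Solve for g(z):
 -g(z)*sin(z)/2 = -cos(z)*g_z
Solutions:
 g(z) = C1/sqrt(cos(z))


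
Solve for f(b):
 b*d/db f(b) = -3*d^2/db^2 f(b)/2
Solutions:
 f(b) = C1 + C2*erf(sqrt(3)*b/3)


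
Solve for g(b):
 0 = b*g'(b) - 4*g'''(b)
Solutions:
 g(b) = C1 + Integral(C2*airyai(2^(1/3)*b/2) + C3*airybi(2^(1/3)*b/2), b)


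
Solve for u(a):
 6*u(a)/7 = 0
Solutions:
 u(a) = 0


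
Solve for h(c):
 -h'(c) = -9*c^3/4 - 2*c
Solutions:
 h(c) = C1 + 9*c^4/16 + c^2


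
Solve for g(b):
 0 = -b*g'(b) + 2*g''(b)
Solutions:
 g(b) = C1 + C2*erfi(b/2)


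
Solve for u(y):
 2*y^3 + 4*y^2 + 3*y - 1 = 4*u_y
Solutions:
 u(y) = C1 + y^4/8 + y^3/3 + 3*y^2/8 - y/4


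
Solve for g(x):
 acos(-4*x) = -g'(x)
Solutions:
 g(x) = C1 - x*acos(-4*x) - sqrt(1 - 16*x^2)/4


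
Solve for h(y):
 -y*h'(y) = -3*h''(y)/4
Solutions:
 h(y) = C1 + C2*erfi(sqrt(6)*y/3)


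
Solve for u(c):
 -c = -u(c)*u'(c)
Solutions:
 u(c) = -sqrt(C1 + c^2)
 u(c) = sqrt(C1 + c^2)


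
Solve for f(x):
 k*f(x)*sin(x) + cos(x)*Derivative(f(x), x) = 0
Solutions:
 f(x) = C1*exp(k*log(cos(x)))


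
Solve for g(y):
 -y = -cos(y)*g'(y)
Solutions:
 g(y) = C1 + Integral(y/cos(y), y)


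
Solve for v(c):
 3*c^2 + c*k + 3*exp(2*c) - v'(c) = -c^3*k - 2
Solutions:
 v(c) = C1 + c^4*k/4 + c^3 + c^2*k/2 + 2*c + 3*exp(2*c)/2


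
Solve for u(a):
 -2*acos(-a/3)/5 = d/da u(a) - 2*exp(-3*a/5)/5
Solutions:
 u(a) = C1 - 2*a*acos(-a/3)/5 - 2*sqrt(9 - a^2)/5 - 2*exp(-3*a/5)/3


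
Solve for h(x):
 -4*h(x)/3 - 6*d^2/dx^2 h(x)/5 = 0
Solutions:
 h(x) = C1*sin(sqrt(10)*x/3) + C2*cos(sqrt(10)*x/3)


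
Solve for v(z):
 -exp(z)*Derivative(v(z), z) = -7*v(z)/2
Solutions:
 v(z) = C1*exp(-7*exp(-z)/2)


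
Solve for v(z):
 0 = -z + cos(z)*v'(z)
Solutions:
 v(z) = C1 + Integral(z/cos(z), z)


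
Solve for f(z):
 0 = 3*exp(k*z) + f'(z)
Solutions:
 f(z) = C1 - 3*exp(k*z)/k


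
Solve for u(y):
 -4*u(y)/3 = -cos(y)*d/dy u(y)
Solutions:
 u(y) = C1*(sin(y) + 1)^(2/3)/(sin(y) - 1)^(2/3)


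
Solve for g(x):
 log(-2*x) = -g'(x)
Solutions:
 g(x) = C1 - x*log(-x) + x*(1 - log(2))


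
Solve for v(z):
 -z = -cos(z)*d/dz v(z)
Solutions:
 v(z) = C1 + Integral(z/cos(z), z)


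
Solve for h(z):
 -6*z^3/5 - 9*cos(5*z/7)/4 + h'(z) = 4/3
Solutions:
 h(z) = C1 + 3*z^4/10 + 4*z/3 + 63*sin(5*z/7)/20


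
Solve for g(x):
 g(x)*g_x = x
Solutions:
 g(x) = -sqrt(C1 + x^2)
 g(x) = sqrt(C1 + x^2)


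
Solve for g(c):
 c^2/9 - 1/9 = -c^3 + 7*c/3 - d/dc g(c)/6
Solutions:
 g(c) = C1 - 3*c^4/2 - 2*c^3/9 + 7*c^2 + 2*c/3


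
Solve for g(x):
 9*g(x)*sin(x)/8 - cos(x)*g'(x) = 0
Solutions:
 g(x) = C1/cos(x)^(9/8)


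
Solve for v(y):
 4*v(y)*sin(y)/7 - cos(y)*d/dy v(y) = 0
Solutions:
 v(y) = C1/cos(y)^(4/7)


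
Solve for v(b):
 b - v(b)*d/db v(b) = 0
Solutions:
 v(b) = -sqrt(C1 + b^2)
 v(b) = sqrt(C1 + b^2)


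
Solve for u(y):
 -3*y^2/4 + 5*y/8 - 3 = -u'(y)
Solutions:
 u(y) = C1 + y^3/4 - 5*y^2/16 + 3*y


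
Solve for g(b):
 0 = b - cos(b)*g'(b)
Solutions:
 g(b) = C1 + Integral(b/cos(b), b)


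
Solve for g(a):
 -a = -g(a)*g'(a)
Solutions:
 g(a) = -sqrt(C1 + a^2)
 g(a) = sqrt(C1 + a^2)


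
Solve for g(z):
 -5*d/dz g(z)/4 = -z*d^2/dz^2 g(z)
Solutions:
 g(z) = C1 + C2*z^(9/4)


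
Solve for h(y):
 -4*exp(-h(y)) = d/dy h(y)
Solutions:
 h(y) = log(C1 - 4*y)


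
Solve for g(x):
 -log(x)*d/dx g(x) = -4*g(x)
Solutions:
 g(x) = C1*exp(4*li(x))


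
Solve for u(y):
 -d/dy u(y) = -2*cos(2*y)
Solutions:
 u(y) = C1 + sin(2*y)


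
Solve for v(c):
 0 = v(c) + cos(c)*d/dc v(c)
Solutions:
 v(c) = C1*sqrt(sin(c) - 1)/sqrt(sin(c) + 1)


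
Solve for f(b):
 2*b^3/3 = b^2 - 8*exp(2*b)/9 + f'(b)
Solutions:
 f(b) = C1 + b^4/6 - b^3/3 + 4*exp(2*b)/9


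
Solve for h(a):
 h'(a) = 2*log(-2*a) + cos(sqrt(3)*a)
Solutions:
 h(a) = C1 + 2*a*log(-a) - 2*a + 2*a*log(2) + sqrt(3)*sin(sqrt(3)*a)/3


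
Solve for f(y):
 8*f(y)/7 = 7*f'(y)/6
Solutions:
 f(y) = C1*exp(48*y/49)


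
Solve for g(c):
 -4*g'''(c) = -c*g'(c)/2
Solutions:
 g(c) = C1 + Integral(C2*airyai(c/2) + C3*airybi(c/2), c)


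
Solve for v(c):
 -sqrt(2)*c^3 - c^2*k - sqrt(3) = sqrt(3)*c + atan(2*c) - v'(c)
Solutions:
 v(c) = C1 + sqrt(2)*c^4/4 + c^3*k/3 + sqrt(3)*c^2/2 + c*atan(2*c) + sqrt(3)*c - log(4*c^2 + 1)/4


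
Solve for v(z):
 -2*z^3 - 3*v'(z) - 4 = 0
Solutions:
 v(z) = C1 - z^4/6 - 4*z/3


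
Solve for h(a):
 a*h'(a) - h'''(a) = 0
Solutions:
 h(a) = C1 + Integral(C2*airyai(a) + C3*airybi(a), a)


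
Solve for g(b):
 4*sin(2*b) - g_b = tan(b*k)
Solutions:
 g(b) = C1 - Piecewise((-log(cos(b*k))/k, Ne(k, 0)), (0, True)) - 2*cos(2*b)


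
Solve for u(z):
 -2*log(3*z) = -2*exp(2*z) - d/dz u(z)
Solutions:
 u(z) = C1 + 2*z*log(z) + 2*z*(-1 + log(3)) - exp(2*z)


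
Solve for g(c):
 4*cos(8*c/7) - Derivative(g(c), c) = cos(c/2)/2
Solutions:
 g(c) = C1 - sin(c/2) + 7*sin(8*c/7)/2


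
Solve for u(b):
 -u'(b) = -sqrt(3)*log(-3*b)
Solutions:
 u(b) = C1 + sqrt(3)*b*log(-b) + sqrt(3)*b*(-1 + log(3))


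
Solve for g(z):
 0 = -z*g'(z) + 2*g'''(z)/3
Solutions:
 g(z) = C1 + Integral(C2*airyai(2^(2/3)*3^(1/3)*z/2) + C3*airybi(2^(2/3)*3^(1/3)*z/2), z)


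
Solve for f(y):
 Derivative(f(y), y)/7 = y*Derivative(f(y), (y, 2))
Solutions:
 f(y) = C1 + C2*y^(8/7)


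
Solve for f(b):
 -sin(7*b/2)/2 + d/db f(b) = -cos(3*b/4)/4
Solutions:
 f(b) = C1 - sin(3*b/4)/3 - cos(7*b/2)/7


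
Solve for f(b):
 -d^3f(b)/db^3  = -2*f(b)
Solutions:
 f(b) = C3*exp(2^(1/3)*b) + (C1*sin(2^(1/3)*sqrt(3)*b/2) + C2*cos(2^(1/3)*sqrt(3)*b/2))*exp(-2^(1/3)*b/2)


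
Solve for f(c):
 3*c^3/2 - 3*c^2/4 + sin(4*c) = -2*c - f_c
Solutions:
 f(c) = C1 - 3*c^4/8 + c^3/4 - c^2 + cos(4*c)/4


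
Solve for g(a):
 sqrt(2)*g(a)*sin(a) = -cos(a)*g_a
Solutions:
 g(a) = C1*cos(a)^(sqrt(2))


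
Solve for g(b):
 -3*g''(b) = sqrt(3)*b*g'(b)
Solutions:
 g(b) = C1 + C2*erf(sqrt(2)*3^(3/4)*b/6)


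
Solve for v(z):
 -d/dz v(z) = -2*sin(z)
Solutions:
 v(z) = C1 - 2*cos(z)


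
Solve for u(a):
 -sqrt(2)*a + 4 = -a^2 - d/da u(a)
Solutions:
 u(a) = C1 - a^3/3 + sqrt(2)*a^2/2 - 4*a


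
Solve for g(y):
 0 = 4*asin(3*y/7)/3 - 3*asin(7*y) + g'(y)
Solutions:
 g(y) = C1 - 4*y*asin(3*y/7)/3 + 3*y*asin(7*y) + 3*sqrt(1 - 49*y^2)/7 - 4*sqrt(49 - 9*y^2)/9


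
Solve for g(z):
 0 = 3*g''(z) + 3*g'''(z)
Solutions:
 g(z) = C1 + C2*z + C3*exp(-z)


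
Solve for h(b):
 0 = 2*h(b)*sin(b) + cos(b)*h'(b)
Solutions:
 h(b) = C1*cos(b)^2


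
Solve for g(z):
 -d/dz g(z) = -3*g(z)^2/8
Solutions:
 g(z) = -8/(C1 + 3*z)


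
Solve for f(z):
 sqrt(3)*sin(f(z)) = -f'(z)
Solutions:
 f(z) = -acos((-C1 - exp(2*sqrt(3)*z))/(C1 - exp(2*sqrt(3)*z))) + 2*pi
 f(z) = acos((-C1 - exp(2*sqrt(3)*z))/(C1 - exp(2*sqrt(3)*z)))


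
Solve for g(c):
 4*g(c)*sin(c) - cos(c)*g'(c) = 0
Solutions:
 g(c) = C1/cos(c)^4


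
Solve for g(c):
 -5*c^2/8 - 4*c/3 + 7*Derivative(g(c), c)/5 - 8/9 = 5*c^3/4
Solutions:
 g(c) = C1 + 25*c^4/112 + 25*c^3/168 + 10*c^2/21 + 40*c/63


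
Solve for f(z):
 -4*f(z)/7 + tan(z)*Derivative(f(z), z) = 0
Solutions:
 f(z) = C1*sin(z)^(4/7)


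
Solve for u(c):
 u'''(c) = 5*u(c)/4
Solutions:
 u(c) = C3*exp(10^(1/3)*c/2) + (C1*sin(10^(1/3)*sqrt(3)*c/4) + C2*cos(10^(1/3)*sqrt(3)*c/4))*exp(-10^(1/3)*c/4)


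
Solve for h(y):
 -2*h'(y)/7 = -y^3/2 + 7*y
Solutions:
 h(y) = C1 + 7*y^4/16 - 49*y^2/4


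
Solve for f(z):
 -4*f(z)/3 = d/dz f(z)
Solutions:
 f(z) = C1*exp(-4*z/3)


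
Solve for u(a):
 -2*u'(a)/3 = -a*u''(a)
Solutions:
 u(a) = C1 + C2*a^(5/3)


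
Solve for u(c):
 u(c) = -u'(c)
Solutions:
 u(c) = C1*exp(-c)


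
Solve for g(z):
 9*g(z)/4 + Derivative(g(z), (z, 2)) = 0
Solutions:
 g(z) = C1*sin(3*z/2) + C2*cos(3*z/2)


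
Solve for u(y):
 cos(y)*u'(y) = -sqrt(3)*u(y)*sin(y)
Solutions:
 u(y) = C1*cos(y)^(sqrt(3))


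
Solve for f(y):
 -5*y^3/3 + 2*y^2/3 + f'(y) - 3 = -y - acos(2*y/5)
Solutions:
 f(y) = C1 + 5*y^4/12 - 2*y^3/9 - y^2/2 - y*acos(2*y/5) + 3*y + sqrt(25 - 4*y^2)/2


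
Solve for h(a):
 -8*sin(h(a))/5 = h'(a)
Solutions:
 8*a/5 + log(cos(h(a)) - 1)/2 - log(cos(h(a)) + 1)/2 = C1


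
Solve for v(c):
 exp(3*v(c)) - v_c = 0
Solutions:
 v(c) = log(-1/(C1 + 3*c))/3
 v(c) = log((-1/(C1 + c))^(1/3)*(-3^(2/3) - 3*3^(1/6)*I)/6)
 v(c) = log((-1/(C1 + c))^(1/3)*(-3^(2/3) + 3*3^(1/6)*I)/6)


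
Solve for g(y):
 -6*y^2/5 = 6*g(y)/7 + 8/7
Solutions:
 g(y) = -7*y^2/5 - 4/3


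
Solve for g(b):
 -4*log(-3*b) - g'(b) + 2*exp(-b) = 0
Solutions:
 g(b) = C1 - 4*b*log(-b) + 4*b*(1 - log(3)) - 2*exp(-b)


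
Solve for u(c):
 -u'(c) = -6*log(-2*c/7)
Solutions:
 u(c) = C1 + 6*c*log(-c) + 6*c*(-log(7) - 1 + log(2))


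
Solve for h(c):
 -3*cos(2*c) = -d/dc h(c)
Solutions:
 h(c) = C1 + 3*sin(2*c)/2


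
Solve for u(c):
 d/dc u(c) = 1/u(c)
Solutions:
 u(c) = -sqrt(C1 + 2*c)
 u(c) = sqrt(C1 + 2*c)


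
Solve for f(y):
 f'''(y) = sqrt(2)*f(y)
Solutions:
 f(y) = C3*exp(2^(1/6)*y) + (C1*sin(2^(1/6)*sqrt(3)*y/2) + C2*cos(2^(1/6)*sqrt(3)*y/2))*exp(-2^(1/6)*y/2)


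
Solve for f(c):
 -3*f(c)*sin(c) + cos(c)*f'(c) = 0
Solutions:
 f(c) = C1/cos(c)^3


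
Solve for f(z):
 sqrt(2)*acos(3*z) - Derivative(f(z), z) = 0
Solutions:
 f(z) = C1 + sqrt(2)*(z*acos(3*z) - sqrt(1 - 9*z^2)/3)


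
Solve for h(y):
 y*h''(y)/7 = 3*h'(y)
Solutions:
 h(y) = C1 + C2*y^22


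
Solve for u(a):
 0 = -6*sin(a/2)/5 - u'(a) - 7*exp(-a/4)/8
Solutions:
 u(a) = C1 + 12*cos(a/2)/5 + 7*exp(-a/4)/2


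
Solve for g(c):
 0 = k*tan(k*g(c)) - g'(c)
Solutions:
 g(c) = Piecewise((-asin(exp(C1*k + c*k^2))/k + pi/k, Ne(k, 0)), (nan, True))
 g(c) = Piecewise((asin(exp(C1*k + c*k^2))/k, Ne(k, 0)), (nan, True))


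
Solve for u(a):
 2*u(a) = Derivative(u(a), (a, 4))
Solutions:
 u(a) = C1*exp(-2^(1/4)*a) + C2*exp(2^(1/4)*a) + C3*sin(2^(1/4)*a) + C4*cos(2^(1/4)*a)


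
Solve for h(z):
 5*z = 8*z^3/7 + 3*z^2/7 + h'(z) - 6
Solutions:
 h(z) = C1 - 2*z^4/7 - z^3/7 + 5*z^2/2 + 6*z


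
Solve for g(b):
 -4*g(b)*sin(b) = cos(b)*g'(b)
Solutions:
 g(b) = C1*cos(b)^4


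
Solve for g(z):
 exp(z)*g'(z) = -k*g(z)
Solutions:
 g(z) = C1*exp(k*exp(-z))


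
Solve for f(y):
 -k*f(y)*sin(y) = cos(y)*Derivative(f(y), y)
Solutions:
 f(y) = C1*exp(k*log(cos(y)))


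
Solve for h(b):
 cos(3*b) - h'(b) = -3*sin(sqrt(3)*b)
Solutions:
 h(b) = C1 + sin(3*b)/3 - sqrt(3)*cos(sqrt(3)*b)


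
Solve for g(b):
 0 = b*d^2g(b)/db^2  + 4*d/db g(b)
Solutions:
 g(b) = C1 + C2/b^3


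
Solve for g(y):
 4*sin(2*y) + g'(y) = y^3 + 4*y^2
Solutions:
 g(y) = C1 + y^4/4 + 4*y^3/3 + 2*cos(2*y)


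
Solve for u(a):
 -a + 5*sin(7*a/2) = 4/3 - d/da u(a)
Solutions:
 u(a) = C1 + a^2/2 + 4*a/3 + 10*cos(7*a/2)/7


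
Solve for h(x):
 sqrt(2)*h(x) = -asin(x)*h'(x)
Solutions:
 h(x) = C1*exp(-sqrt(2)*Integral(1/asin(x), x))


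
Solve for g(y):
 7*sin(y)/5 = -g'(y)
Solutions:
 g(y) = C1 + 7*cos(y)/5


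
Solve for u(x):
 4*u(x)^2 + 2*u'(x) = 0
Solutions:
 u(x) = 1/(C1 + 2*x)


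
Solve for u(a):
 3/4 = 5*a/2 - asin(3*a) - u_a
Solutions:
 u(a) = C1 + 5*a^2/4 - a*asin(3*a) - 3*a/4 - sqrt(1 - 9*a^2)/3


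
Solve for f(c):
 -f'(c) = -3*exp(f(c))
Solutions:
 f(c) = log(-1/(C1 + 3*c))


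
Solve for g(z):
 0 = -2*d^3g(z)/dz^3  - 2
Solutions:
 g(z) = C1 + C2*z + C3*z^2 - z^3/6


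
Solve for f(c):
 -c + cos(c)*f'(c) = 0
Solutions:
 f(c) = C1 + Integral(c/cos(c), c)


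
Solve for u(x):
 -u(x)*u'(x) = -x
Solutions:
 u(x) = -sqrt(C1 + x^2)
 u(x) = sqrt(C1 + x^2)


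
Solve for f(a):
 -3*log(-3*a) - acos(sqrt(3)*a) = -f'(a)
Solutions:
 f(a) = C1 + 3*a*log(-a) + a*acos(sqrt(3)*a) - 3*a + 3*a*log(3) - sqrt(3)*sqrt(1 - 3*a^2)/3


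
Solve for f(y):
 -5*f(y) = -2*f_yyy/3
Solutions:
 f(y) = C3*exp(15^(1/3)*2^(2/3)*y/2) + (C1*sin(2^(2/3)*3^(5/6)*5^(1/3)*y/4) + C2*cos(2^(2/3)*3^(5/6)*5^(1/3)*y/4))*exp(-15^(1/3)*2^(2/3)*y/4)


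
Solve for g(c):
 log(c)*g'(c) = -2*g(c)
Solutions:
 g(c) = C1*exp(-2*li(c))


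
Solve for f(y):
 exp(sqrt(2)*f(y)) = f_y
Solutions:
 f(y) = sqrt(2)*(2*log(-1/(C1 + y)) - log(2))/4


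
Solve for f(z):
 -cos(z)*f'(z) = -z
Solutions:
 f(z) = C1 + Integral(z/cos(z), z)


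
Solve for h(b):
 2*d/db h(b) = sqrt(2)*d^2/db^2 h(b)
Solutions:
 h(b) = C1 + C2*exp(sqrt(2)*b)


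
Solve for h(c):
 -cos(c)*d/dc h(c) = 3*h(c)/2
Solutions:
 h(c) = C1*(sin(c) - 1)^(3/4)/(sin(c) + 1)^(3/4)


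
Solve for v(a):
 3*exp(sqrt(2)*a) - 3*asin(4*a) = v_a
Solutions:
 v(a) = C1 - 3*a*asin(4*a) - 3*sqrt(1 - 16*a^2)/4 + 3*sqrt(2)*exp(sqrt(2)*a)/2


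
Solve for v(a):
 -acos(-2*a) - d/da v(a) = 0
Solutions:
 v(a) = C1 - a*acos(-2*a) - sqrt(1 - 4*a^2)/2


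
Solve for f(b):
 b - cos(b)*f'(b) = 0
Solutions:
 f(b) = C1 + Integral(b/cos(b), b)


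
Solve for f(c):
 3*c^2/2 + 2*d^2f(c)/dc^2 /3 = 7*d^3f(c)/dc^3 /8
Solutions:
 f(c) = C1 + C2*c + C3*exp(16*c/21) - 3*c^4/16 - 63*c^3/64 - 3969*c^2/1024


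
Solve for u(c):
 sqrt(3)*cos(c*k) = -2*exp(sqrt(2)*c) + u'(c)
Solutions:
 u(c) = C1 + sqrt(2)*exp(sqrt(2)*c) + sqrt(3)*sin(c*k)/k


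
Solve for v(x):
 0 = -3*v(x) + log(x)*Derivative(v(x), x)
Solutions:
 v(x) = C1*exp(3*li(x))


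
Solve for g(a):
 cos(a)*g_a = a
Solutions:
 g(a) = C1 + Integral(a/cos(a), a)


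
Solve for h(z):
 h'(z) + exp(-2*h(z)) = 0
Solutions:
 h(z) = log(-sqrt(C1 - 2*z))
 h(z) = log(C1 - 2*z)/2


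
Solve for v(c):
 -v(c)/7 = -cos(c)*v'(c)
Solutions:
 v(c) = C1*(sin(c) + 1)^(1/14)/(sin(c) - 1)^(1/14)


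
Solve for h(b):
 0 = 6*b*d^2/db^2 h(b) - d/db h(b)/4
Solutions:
 h(b) = C1 + C2*b^(25/24)


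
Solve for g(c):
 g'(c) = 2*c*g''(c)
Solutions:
 g(c) = C1 + C2*c^(3/2)


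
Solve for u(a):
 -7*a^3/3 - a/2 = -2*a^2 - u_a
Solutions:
 u(a) = C1 + 7*a^4/12 - 2*a^3/3 + a^2/4


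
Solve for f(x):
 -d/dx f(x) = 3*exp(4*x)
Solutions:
 f(x) = C1 - 3*exp(4*x)/4


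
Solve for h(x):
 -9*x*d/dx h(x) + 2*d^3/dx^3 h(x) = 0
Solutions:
 h(x) = C1 + Integral(C2*airyai(6^(2/3)*x/2) + C3*airybi(6^(2/3)*x/2), x)


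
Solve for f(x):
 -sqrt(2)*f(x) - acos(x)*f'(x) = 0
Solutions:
 f(x) = C1*exp(-sqrt(2)*Integral(1/acos(x), x))


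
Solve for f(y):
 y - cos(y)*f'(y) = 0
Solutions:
 f(y) = C1 + Integral(y/cos(y), y)


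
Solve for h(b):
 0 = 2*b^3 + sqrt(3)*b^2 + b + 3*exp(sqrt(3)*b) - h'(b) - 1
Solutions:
 h(b) = C1 + b^4/2 + sqrt(3)*b^3/3 + b^2/2 - b + sqrt(3)*exp(sqrt(3)*b)


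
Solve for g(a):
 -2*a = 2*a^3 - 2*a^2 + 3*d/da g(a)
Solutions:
 g(a) = C1 - a^4/6 + 2*a^3/9 - a^2/3


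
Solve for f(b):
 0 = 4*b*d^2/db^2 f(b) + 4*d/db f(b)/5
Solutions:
 f(b) = C1 + C2*b^(4/5)


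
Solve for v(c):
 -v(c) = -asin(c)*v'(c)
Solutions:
 v(c) = C1*exp(Integral(1/asin(c), c))


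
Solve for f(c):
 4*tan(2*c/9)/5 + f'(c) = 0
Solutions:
 f(c) = C1 + 18*log(cos(2*c/9))/5


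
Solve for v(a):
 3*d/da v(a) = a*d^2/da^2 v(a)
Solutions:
 v(a) = C1 + C2*a^4


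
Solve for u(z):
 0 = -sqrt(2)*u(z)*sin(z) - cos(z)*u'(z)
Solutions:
 u(z) = C1*cos(z)^(sqrt(2))


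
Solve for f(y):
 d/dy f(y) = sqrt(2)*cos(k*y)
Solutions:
 f(y) = C1 + sqrt(2)*sin(k*y)/k


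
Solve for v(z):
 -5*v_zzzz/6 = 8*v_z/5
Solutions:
 v(z) = C1 + C4*exp(-2*30^(1/3)*z/5) + (C2*sin(10^(1/3)*3^(5/6)*z/5) + C3*cos(10^(1/3)*3^(5/6)*z/5))*exp(30^(1/3)*z/5)


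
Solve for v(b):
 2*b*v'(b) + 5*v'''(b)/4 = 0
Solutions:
 v(b) = C1 + Integral(C2*airyai(-2*5^(2/3)*b/5) + C3*airybi(-2*5^(2/3)*b/5), b)


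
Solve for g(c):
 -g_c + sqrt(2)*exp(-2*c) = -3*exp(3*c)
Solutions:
 g(c) = C1 + exp(3*c) - sqrt(2)*exp(-2*c)/2


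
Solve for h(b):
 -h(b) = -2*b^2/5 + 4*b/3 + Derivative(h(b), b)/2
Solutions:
 h(b) = C1*exp(-2*b) + 2*b^2/5 - 26*b/15 + 13/15


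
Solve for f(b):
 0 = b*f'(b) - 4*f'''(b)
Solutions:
 f(b) = C1 + Integral(C2*airyai(2^(1/3)*b/2) + C3*airybi(2^(1/3)*b/2), b)


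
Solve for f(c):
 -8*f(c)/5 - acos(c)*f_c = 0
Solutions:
 f(c) = C1*exp(-8*Integral(1/acos(c), c)/5)


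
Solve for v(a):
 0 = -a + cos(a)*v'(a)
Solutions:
 v(a) = C1 + Integral(a/cos(a), a)


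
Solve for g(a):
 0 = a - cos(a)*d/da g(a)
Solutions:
 g(a) = C1 + Integral(a/cos(a), a)


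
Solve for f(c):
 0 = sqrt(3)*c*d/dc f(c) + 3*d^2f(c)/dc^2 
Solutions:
 f(c) = C1 + C2*erf(sqrt(2)*3^(3/4)*c/6)


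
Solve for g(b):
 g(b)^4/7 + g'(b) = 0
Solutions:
 g(b) = 7^(1/3)*(1/(C1 + 3*b))^(1/3)
 g(b) = 7^(1/3)*(-3^(2/3) - 3*3^(1/6)*I)*(1/(C1 + b))^(1/3)/6
 g(b) = 7^(1/3)*(-3^(2/3) + 3*3^(1/6)*I)*(1/(C1 + b))^(1/3)/6


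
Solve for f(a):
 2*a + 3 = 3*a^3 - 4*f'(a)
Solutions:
 f(a) = C1 + 3*a^4/16 - a^2/4 - 3*a/4


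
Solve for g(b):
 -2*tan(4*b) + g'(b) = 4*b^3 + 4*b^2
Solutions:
 g(b) = C1 + b^4 + 4*b^3/3 - log(cos(4*b))/2


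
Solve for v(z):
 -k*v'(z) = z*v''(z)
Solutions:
 v(z) = C1 + z^(1 - re(k))*(C2*sin(log(z)*Abs(im(k))) + C3*cos(log(z)*im(k)))


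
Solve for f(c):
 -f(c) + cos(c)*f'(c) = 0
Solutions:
 f(c) = C1*sqrt(sin(c) + 1)/sqrt(sin(c) - 1)


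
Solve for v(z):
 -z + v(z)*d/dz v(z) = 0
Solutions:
 v(z) = -sqrt(C1 + z^2)
 v(z) = sqrt(C1 + z^2)


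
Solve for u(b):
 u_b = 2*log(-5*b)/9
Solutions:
 u(b) = C1 + 2*b*log(-b)/9 + 2*b*(-1 + log(5))/9


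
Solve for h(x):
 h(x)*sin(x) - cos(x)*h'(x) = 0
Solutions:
 h(x) = C1/cos(x)


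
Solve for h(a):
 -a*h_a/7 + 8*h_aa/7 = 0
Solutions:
 h(a) = C1 + C2*erfi(a/4)


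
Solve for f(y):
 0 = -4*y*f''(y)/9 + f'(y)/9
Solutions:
 f(y) = C1 + C2*y^(5/4)


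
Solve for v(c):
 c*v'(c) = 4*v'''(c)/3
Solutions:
 v(c) = C1 + Integral(C2*airyai(6^(1/3)*c/2) + C3*airybi(6^(1/3)*c/2), c)


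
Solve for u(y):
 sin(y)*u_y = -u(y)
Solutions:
 u(y) = C1*sqrt(cos(y) + 1)/sqrt(cos(y) - 1)


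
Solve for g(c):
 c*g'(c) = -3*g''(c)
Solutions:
 g(c) = C1 + C2*erf(sqrt(6)*c/6)


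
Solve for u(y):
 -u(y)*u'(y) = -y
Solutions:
 u(y) = -sqrt(C1 + y^2)
 u(y) = sqrt(C1 + y^2)


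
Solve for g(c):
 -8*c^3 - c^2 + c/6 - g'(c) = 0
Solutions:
 g(c) = C1 - 2*c^4 - c^3/3 + c^2/12


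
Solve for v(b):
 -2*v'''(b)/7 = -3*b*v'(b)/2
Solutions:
 v(b) = C1 + Integral(C2*airyai(42^(1/3)*b/2) + C3*airybi(42^(1/3)*b/2), b)


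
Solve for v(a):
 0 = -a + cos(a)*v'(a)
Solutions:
 v(a) = C1 + Integral(a/cos(a), a)


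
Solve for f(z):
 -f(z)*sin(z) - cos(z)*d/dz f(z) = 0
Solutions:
 f(z) = C1*cos(z)


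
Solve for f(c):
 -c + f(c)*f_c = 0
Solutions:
 f(c) = -sqrt(C1 + c^2)
 f(c) = sqrt(C1 + c^2)


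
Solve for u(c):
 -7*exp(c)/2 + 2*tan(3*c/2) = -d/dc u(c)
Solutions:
 u(c) = C1 + 7*exp(c)/2 + 4*log(cos(3*c/2))/3


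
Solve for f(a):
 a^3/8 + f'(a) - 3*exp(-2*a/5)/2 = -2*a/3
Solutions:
 f(a) = C1 - a^4/32 - a^2/3 - 15*exp(-2*a/5)/4


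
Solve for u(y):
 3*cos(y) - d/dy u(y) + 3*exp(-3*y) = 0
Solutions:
 u(y) = C1 + 3*sin(y) - exp(-3*y)


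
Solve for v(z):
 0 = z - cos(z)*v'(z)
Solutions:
 v(z) = C1 + Integral(z/cos(z), z)


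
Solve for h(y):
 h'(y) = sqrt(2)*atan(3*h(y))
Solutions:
 Integral(1/atan(3*_y), (_y, h(y))) = C1 + sqrt(2)*y
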